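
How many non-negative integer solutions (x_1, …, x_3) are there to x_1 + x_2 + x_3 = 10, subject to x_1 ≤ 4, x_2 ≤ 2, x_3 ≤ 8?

Without the upper bounds there are C(12,2) = 66 ways to split 10 among 3 variables.
Subtract solutions that violate a single cap (substitute x_i' = x_i − (cap_i+1)): x_1 ≥ 5 gives C(7,2) = 21; x_2 ≥ 3 gives C(9,2) = 36; x_3 ≥ 9 gives C(3,2) = 3. Together 60.
Add back pairs where two caps are both exceeded: 6 + 0 + 0 = 6.
By inclusion–exclusion the count is 66 − 60 + 6 = 12.

12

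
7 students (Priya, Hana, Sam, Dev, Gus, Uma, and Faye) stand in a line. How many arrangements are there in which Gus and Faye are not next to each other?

3600

Of the 7! = 5040 arrangements, those with Gus and Faye adjacent number 2 × 6! = 1440 (treat the pair as a block with 2 internal orders).
Complementary counting: 5040 − 1440 = 3600.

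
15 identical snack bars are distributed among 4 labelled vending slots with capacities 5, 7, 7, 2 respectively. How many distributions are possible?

63

By stars and bars, unrestricted non-negative solutions to x_1+…+x_4 = 15 number C(15+3,3) = 816.
Subtract solutions that violate a single cap (substitute x_i' = x_i − (cap_i+1)): x_1 ≥ 6 gives C(12,3) = 220; x_2 ≥ 8 gives C(10,3) = 120; x_3 ≥ 8 gives C(10,3) = 120; x_4 ≥ 3 gives C(15,3) = 455. Together 915.
Add back pairs where two caps are both exceeded: 4 + 4 + 84 + 0 + 35 + 35 = 162.
By inclusion–exclusion the count is 816 − 915 + 162 = 63.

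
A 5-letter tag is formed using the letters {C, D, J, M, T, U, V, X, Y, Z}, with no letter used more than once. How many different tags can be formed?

30240

Choose and order 5 of the 10 symbols: the first letter has 10 options, the next 9, and so on down to 6.
10 × 9 × 8 × 7 × 6 = 30240.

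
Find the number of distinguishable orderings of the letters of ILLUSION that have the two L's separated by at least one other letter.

7560

Total arrangements of ILLUSION: 8!/(2!·2!) = 10080.
Arrangements with the L's together: treat LL as one letter, giving (7)!/(2!) = 2520.
Hence 10080 − 2520 = 7560.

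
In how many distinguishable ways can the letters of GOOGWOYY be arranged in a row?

1680

The 8 letters of GOOGWOYY have repeats: G appearing twice, O appearing 3 times, and Y appearing twice.
Dividing 8! = 40320 by 3!·2!·2! = 24 for the repeated letters gives 1680.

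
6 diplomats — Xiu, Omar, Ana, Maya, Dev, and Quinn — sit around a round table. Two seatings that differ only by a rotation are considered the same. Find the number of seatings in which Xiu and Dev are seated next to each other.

Glue Xiu and Dev into a block (2 internal orders). Seating 5 units around a circle gives (4)! arrangements.
So 2 × (4)! = 2 × 24 = 48.

48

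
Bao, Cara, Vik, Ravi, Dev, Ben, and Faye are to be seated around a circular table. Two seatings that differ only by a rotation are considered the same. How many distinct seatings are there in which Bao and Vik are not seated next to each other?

480

All circular seatings of 7 people number (6)! = 720.
Those with Bao next to Vik: fuse the pair into one unit and seat 6 units around a circle — 2·(5)! = 240.
Subtracting, 720 − 240 = 480.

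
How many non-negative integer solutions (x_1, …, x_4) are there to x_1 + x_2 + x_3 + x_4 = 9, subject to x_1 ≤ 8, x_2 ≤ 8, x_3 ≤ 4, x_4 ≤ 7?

By stars and bars, unrestricted non-negative solutions to x_1+…+x_4 = 9 number C(9+3,3) = 220.
Subtract solutions that violate a single cap (substitute x_i' = x_i − (cap_i+1)): x_1 ≥ 9 gives C(3,3) = 1; x_2 ≥ 9 gives C(3,3) = 1; x_3 ≥ 5 gives C(7,3) = 35; x_4 ≥ 8 gives C(4,3) = 4. Together 41.
No two caps can be exceeded simultaneously, so the pair terms are all 0.
By inclusion–exclusion the count is 220 − 41 + 0 = 179.

179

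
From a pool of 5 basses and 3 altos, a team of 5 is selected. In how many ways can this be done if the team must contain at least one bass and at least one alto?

55

With no constraint there are C(8,5) = 56 possible selections.
Subtract selections that omit an entire group: no basses → C(3,5) = 0; no altos → C(5,5) = 1.
Both groups omitted at once is impossible, so 56 − 1 = 55.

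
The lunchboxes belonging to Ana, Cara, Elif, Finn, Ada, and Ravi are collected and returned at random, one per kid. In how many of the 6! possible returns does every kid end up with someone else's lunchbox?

265

Count assignments avoiding every fixed point. For any j of the 6 kids fixed to their own lunchbox, the other 6−j can be arranged in (6−j)! ways.
By inclusion–exclusion this is Σ_{j=0}^{6} (−1)^j C(6,j)·(6−j)!.
Computing: 720 − 720 + 360 − 120 + 30 − 6 + 1 = 265.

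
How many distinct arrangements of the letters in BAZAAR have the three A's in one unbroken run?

24

Treat the 3 copies of A as a single block. The multiset to arrange is then {AAA, B, R, Z}, 4 items in all.
All 4 items are distinct, so there are (4)! = 24 arrangements.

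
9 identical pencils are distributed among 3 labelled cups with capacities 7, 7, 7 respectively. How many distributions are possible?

46

By stars and bars, unrestricted non-negative solutions to x_1+…+x_3 = 9 number C(9+2,2) = 55.
Subtract solutions that violate a single cap (substitute x_i' = x_i − (cap_i+1)): x_1 ≥ 8 gives C(3,2) = 3; x_2 ≥ 8 gives C(3,2) = 3; x_3 ≥ 8 gives C(3,2) = 3. Together 9.
No two caps can be exceeded simultaneously, so the pair terms are all 0.
By inclusion–exclusion the count is 55 − 9 + 0 = 46.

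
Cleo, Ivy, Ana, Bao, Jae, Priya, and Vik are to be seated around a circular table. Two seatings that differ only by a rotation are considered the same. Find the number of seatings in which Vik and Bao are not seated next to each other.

480

Without the restriction there are (6)! = 720 seatings.
Seatings with Vik beside Bao: treat them as a block with 2 internal orders, giving 2 × (5)! = 240.
Subtracting, 720 − 240 = 480.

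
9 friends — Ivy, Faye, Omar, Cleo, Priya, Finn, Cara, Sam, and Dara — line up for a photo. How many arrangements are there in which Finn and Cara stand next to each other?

Glue Finn and Cara into one block (2 internal orders), leaving 8 units to arrange in a row.
So the count is 2·(8)! = 80640.

80640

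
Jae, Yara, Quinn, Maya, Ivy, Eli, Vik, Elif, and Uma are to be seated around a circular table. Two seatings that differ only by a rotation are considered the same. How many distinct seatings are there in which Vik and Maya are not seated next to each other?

Without the restriction there are (8)! = 40320 seatings.
Seatings with Vik beside Maya: treat them as a block with 2 internal orders, giving 2 × (7)! = 10080.
Subtracting, 40320 − 10080 = 30240.

30240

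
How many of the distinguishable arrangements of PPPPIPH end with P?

30

Fix P in the last position and arrange the remaining 6 letters.
Those 6 letters have P appearing 4 times, giving (6)!/(4!) = 30.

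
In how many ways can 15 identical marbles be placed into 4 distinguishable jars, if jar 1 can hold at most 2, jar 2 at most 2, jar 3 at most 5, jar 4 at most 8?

10

Ignoring the caps, the number of non-negative solutions to x_1+…+x_4 = 15 is C(18,3) = 816.
Subtract solutions that violate a single cap (substitute x_i' = x_i − (cap_i+1)): x_1 ≥ 3 gives C(15,3) = 455; x_2 ≥ 3 gives C(15,3) = 455; x_3 ≥ 6 gives C(12,3) = 220; x_4 ≥ 9 gives C(9,3) = 84. Together 1214.
Add back pairs where two caps are both exceeded: 220 + 84 + 20 + 84 + 20 + 1 = 429.
Subtract triples: 20 + 1 + 0 + 0 = 21.
By inclusion–exclusion the count is 816 − 1214 + 429 − 21 = 10.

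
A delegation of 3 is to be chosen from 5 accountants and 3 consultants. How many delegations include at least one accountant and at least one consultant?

Unrestricted: C(8,3) = 56 ways to pick any 3 of the 8.
Subtract selections that omit an entire group: no accountants → C(3,3) = 1; no consultants → C(5,3) = 10.
Both groups omitted at once is impossible, so 56 − 11 = 45.

45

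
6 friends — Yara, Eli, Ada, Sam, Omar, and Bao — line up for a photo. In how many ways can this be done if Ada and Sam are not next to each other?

Of the 6! = 720 arrangements, those with Ada and Sam adjacent number 2 × 5! = 240 (treat the pair as a block with 2 internal orders).
Complementary counting: 720 − 240 = 480.

480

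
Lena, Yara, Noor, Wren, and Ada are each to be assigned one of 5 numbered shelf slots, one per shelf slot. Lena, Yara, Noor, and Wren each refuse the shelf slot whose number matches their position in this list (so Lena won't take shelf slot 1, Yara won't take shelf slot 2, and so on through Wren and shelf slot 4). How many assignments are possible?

53

Let Aᵢ (for 1 ≤ i ≤ 4) be the placements that put person i in their forbidden shelf slot. Any j of these fix j positions, leaving (5−j)! ways to fill the rest, and there are C(4,j) ways to pick which j.
By inclusion–exclusion, the number of valid placements is Σ_{j=0}^{4} (−1)^j C(4,j)·(5−j)!.
Computing: 120 − 96 + 36 − 8 + 1 = 53.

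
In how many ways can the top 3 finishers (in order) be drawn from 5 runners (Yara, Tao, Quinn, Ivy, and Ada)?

60

There are 5 choices for 1st place, 4 for 2nd, and 3 for 3rd.
That gives 5 × 4 × 3 = 60.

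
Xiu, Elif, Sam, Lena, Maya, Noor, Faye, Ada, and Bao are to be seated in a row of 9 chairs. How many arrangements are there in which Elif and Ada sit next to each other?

80640

Place the 7 others and the Elif-Ada pair as 8 objects in a line; the pair has 2 internal arrangements.
So the count is 2·(8)! = 80640.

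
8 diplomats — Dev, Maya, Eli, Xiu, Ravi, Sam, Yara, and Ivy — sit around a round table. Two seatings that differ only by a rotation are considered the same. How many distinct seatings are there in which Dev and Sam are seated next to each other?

Glue Dev and Sam into a block (2 internal orders). Seating 7 units around a circle gives (6)! arrangements.
So 2 × (6)! = 2 × 720 = 1440.

1440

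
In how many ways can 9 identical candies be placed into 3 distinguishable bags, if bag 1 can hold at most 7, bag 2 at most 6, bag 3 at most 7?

By stars and bars, unrestricted non-negative solutions to x_1+…+x_3 = 9 number C(9+2,2) = 55.
Subtract solutions that violate a single cap (substitute x_i' = x_i − (cap_i+1)): x_1 ≥ 8 gives C(3,2) = 3; x_2 ≥ 7 gives C(4,2) = 6; x_3 ≥ 8 gives C(3,2) = 3. Together 12.
No two caps can be exceeded simultaneously, so the pair terms are all 0.
By inclusion–exclusion the count is 55 − 12 + 0 = 43.

43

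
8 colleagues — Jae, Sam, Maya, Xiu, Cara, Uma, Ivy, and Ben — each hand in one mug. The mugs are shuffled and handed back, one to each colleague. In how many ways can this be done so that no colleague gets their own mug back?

Let Aᵢ be the assignments in which colleague i gets their own mug. We want the size of the complement of A₁∪…∪A_8.
By inclusion–exclusion this is Σ_{j=0}^{8} (−1)^j C(8,j)·(8−j)!.
Computing: 40320 − 40320 + 20160 − 6720 + 1680 − 336 + 56 − 8 + 1 = 14833.

14833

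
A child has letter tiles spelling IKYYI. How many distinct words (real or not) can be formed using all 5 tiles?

Letter multiplicities in IKYYI: I×2, K×1, Y×2.
So there are 5! / (2!·2!) = 30 distinguishable arrangements.

30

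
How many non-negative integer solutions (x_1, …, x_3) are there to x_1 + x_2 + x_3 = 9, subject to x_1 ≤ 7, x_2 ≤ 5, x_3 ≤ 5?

Ignoring the caps, the number of non-negative solutions to x_1+…+x_3 = 9 is C(11,2) = 55.
Subtract solutions that violate a single cap (substitute x_i' = x_i − (cap_i+1)): x_1 ≥ 8 gives C(3,2) = 3; x_2 ≥ 6 gives C(5,2) = 10; x_3 ≥ 6 gives C(5,2) = 10. Together 23.
No two caps can be exceeded simultaneously, so the pair terms are all 0.
By inclusion–exclusion the count is 55 − 23 + 0 = 32.

32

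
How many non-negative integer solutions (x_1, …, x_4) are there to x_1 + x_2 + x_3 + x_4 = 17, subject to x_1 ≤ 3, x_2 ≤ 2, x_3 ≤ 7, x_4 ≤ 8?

19

Without the upper bounds there are C(20,3) = 1140 ways to split 17 among 4 variables.
Subtract solutions that violate a single cap (substitute x_i' = x_i − (cap_i+1)): x_1 ≥ 4 gives C(16,3) = 560; x_2 ≥ 3 gives C(17,3) = 680; x_3 ≥ 8 gives C(12,3) = 220; x_4 ≥ 9 gives C(11,3) = 165. Together 1625.
Add back pairs where two caps are both exceeded: 286 + 56 + 35 + 84 + 56 + 1 = 518.
Subtract triples: 10 + 4 + 0 + 0 = 14.
By inclusion–exclusion the count is 1140 − 1625 + 518 − 14 = 19.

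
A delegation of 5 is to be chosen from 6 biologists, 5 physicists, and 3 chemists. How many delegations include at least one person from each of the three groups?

With no constraint there are C(14,5) = 2002 possible selections.
Subtract selections that omit an entire group: no biologists → C(8,5) = 56; no physicists → C(9,5) = 126; no chemists → C(11,5) = 462.
Add back selections omitting two groups (i.e. drawn from a single group): C(6,5) + C(5,5) + C(3,5) = 7.
By inclusion–exclusion: 2002 − 644 + 7 = 1365.

1365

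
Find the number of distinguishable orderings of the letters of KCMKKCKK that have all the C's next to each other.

Treat the 2 copies of C as a single block. The multiset to arrange is then {CC, K, K, K, K, K, M}, 7 items in all.
That gives (7)!/(5!) = 42 arrangements.

42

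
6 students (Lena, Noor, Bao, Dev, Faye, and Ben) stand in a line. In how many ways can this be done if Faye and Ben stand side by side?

240

Place the 4 others and the Faye-Ben pair as 5 objects in a line; the pair has 2 internal arrangements.
So the count is 2·(5)! = 240.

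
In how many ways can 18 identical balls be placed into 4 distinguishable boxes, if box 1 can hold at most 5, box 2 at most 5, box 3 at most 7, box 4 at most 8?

112

Ignoring the caps, the number of non-negative solutions to x_1+…+x_4 = 18 is C(21,3) = 1330.
Subtract solutions that violate a single cap (substitute x_i' = x_i − (cap_i+1)): x_1 ≥ 6 gives C(15,3) = 455; x_2 ≥ 6 gives C(15,3) = 455; x_3 ≥ 8 gives C(13,3) = 286; x_4 ≥ 9 gives C(12,3) = 220. Together 1416.
Add back pairs where two caps are both exceeded: 84 + 35 + 20 + 35 + 20 + 4 = 198.
By inclusion–exclusion the count is 1330 − 1416 + 198 = 112.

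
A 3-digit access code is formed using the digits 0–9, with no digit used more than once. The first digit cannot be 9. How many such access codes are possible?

648

The first digit has 10−1 = 9 choices (anything except 9).
The remaining 2 digits are filled from the other 9 symbols without repetition: 9 × 8 = 72.
Total: 9 × 72 = 648.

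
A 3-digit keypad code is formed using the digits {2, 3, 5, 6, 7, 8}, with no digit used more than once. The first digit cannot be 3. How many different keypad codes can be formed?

100

The first digit has 6−1 = 5 choices (anything except 3).
The remaining 2 digits are filled from the other 5 symbols without repetition: 5 × 4 = 20.
Total: 5 × 20 = 100.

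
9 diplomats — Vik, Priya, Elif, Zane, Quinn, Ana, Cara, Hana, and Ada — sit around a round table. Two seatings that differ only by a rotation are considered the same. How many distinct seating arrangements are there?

40320

Seat Vik anywhere (absorbing the rotational symmetry), then permute the other 8: (8)! = 40320.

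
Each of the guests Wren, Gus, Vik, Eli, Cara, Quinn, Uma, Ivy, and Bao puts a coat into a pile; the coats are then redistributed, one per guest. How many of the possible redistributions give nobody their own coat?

133496

Let Aᵢ be the assignments in which guest i gets their own coat. We want the size of the complement of A₁∪…∪A_9.
By inclusion–exclusion this is Σ_{j=0}^{9} (−1)^j C(9,j)·(9−j)!.
Computing: 362880 − 362880 + 181440 − 60480 + 15120 − 3024 + 504 − 72 + 9 − 1 = 133496.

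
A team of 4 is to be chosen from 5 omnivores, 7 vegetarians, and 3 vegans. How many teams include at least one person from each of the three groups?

630

Unrestricted: C(15,4) = 1365 ways to pick any 4 of the 15.
Subtract selections that omit an entire group: no omnivores → C(10,4) = 210; no vegetarians → C(8,4) = 70; no vegans → C(12,4) = 495.
Add back selections omitting two groups (i.e. drawn from a single group): C(5,4) + C(7,4) + C(3,4) = 40.
By inclusion–exclusion: 1365 − 775 + 40 = 630.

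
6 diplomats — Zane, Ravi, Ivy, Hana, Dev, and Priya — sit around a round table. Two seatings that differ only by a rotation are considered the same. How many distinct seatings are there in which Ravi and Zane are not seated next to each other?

All circular seatings of 6 people number (5)! = 120.
Those with Ravi next to Zane: fuse the pair into one unit and seat 5 units around a circle — 2·(4)! = 48.
Subtracting, 120 − 48 = 72.

72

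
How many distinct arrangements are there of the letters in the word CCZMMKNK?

5040

CCZMMKNK has 8 letters with C appearing twice, K appearing twice, and M appearing twice.
The number of distinct arrangements is 8!/(2!·2!·2!) = 40320/8 = 5040.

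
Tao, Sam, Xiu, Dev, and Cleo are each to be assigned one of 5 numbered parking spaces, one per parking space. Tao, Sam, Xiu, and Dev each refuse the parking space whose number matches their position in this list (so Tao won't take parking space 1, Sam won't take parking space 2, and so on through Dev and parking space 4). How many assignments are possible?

53

Let Aᵢ (for 1 ≤ i ≤ 4) be the placements that put person i in their forbidden parking space. Any j of these fix j positions, leaving (5−j)! ways to fill the rest, and there are C(4,j) ways to pick which j.
By inclusion–exclusion, the number of valid placements is Σ_{j=0}^{4} (−1)^j C(4,j)·(5−j)!.
Computing: 120 − 96 + 36 − 8 + 1 = 53.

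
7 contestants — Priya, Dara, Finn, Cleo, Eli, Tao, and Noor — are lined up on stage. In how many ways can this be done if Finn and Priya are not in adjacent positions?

3600

Of the 7! = 5040 arrangements, those with Finn and Priya adjacent number 2 × 6! = 1440 (treat the pair as a block with 2 internal orders).
Complementary counting: 5040 − 1440 = 3600.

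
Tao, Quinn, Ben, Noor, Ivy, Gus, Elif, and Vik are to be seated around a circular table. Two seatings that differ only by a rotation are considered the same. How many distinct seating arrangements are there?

5040

Seat Tao anywhere (absorbing the rotational symmetry), then permute the other 7: (7)! = 5040.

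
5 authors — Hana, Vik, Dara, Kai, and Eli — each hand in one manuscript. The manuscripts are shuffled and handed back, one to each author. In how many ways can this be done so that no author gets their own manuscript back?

44

Let Aᵢ be the assignments in which author i gets their own manuscript. We want the size of the complement of A₁∪…∪A_5.
By inclusion–exclusion this is Σ_{j=0}^{5} (−1)^j C(5,j)·(5−j)!.
Computing: 120 − 120 + 60 − 20 + 5 − 1 = 44.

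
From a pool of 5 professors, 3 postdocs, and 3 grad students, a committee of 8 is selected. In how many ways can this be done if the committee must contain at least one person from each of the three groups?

Total 8-person selections from all 11: C(11,8) = 165.
Subtract selections that omit an entire group: no professors → C(6,8) = 0; no postdocs → C(8,8) = 1; no grad students → C(8,8) = 1.
Add back selections omitting two groups (i.e. drawn from a single group): C(5,8) + C(3,8) + C(3,8) = 0.
By inclusion–exclusion: 165 − 2 + 0 = 163.

163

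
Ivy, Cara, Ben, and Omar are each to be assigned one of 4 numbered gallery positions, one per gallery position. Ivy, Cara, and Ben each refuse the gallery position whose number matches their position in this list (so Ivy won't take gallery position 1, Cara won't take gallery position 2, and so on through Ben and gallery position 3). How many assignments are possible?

11

Let Aᵢ (for i ∈ {1, 2, 3}) be the placements that put person i in their forbidden gallery position. Any j of these fix j positions, leaving (4−j)! ways to fill the rest, and there are C(3,j) ways to pick which j.
By inclusion–exclusion, the number of valid placements is Σ_{j=0}^{3} (−1)^j C(3,j)·(4−j)!.
Computing: 24 − 18 + 6 − 1 = 11.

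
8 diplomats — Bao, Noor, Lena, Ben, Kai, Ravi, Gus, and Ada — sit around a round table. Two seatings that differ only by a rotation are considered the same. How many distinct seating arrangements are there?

5040

Seat Bao anywhere (absorbing the rotational symmetry), then permute the other 7: (7)! = 5040.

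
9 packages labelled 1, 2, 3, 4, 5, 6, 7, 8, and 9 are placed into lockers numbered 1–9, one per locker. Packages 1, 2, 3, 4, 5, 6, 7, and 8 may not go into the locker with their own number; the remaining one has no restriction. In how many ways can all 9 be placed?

148329

Let Aᵢ (for 1 ≤ i ≤ 8) be the placements that put package i in its forbidden locker. Any j of these fix j positions, leaving (9−j)! ways to fill the rest, and there are C(8,j) ways to pick which j.
By inclusion–exclusion, the number of valid placements is Σ_{j=0}^{8} (−1)^j C(8,j)·(9−j)!.
Computing: 362880 − 322560 + 141120 − 40320 + 8400 − 1344 + 168 − 16 + 1 = 148329.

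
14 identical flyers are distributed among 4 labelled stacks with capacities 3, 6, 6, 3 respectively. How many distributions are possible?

33

By stars and bars, unrestricted non-negative solutions to x_1+…+x_4 = 14 number C(14+3,3) = 680.
Subtract solutions that violate a single cap (substitute x_i' = x_i − (cap_i+1)): x_1 ≥ 4 gives C(13,3) = 286; x_2 ≥ 7 gives C(10,3) = 120; x_3 ≥ 7 gives C(10,3) = 120; x_4 ≥ 4 gives C(13,3) = 286. Together 812.
Add back pairs where two caps are both exceeded: 20 + 20 + 84 + 1 + 20 + 20 = 165.
By inclusion–exclusion the count is 680 − 812 + 165 = 33.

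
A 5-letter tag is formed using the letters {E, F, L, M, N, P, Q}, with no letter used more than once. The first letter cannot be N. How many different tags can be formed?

The first letter has 7−1 = 6 choices (anything except N).
The remaining 4 letters are filled from the other 6 symbols without repetition: 6 × 5 × 4 × 3 = 360.
Total: 6 × 360 = 2160.

2160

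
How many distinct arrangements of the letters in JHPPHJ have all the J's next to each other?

30

Treat the 2 copies of J as a single block. The multiset to arrange is then {JJ, H, H, P, P}, 5 items in all.
That gives (5)!/(2!·2!) = 30 arrangements.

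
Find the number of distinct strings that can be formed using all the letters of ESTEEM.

120

Letter multiplicities in ESTEEM: E×3, M×1, S×1, T×1.
The number of distinct arrangements is 6!/(3!) = 720/6 = 120.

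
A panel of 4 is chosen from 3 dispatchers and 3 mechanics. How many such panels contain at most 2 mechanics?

12

Split by how many mechanics are chosen (0 through 2).
Sum: C(3,0)·C(3,4) + C(3,1)·C(3,3) + C(3,2)·C(3,2) = 0 + 3 + 9 = 12.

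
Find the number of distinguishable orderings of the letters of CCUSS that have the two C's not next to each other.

18

Total arrangements of CCUSS: 5!/(2!·2!) = 30.
Arrangements with the C's together: treat CC as one letter, giving (4)!/(2!) = 12.
Subtracting, 30 − 12 = 18 arrangements keep the C's apart.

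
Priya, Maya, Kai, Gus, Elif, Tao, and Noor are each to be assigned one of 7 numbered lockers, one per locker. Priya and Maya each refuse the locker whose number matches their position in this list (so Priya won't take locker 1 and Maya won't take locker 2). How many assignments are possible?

Let Aᵢ (for i ∈ {1, 2}) be the placements that put person i in their forbidden locker. Any j of these fix j positions, leaving (7−j)! ways to fill the rest, and there are C(2,j) ways to pick which j.
By inclusion–exclusion, the number of valid placements is Σ_{j=0}^{2} (−1)^j C(2,j)·(7−j)!.
Computing: 5040 − 1440 + 120 = 3720.

3720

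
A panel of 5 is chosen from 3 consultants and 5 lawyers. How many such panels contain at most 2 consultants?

46

Split by how many consultants are chosen (0 through 2).
Sum: C(3,0)·C(5,5) + C(3,1)·C(5,4) + C(3,2)·C(5,3) = 1 + 15 + 30 = 46.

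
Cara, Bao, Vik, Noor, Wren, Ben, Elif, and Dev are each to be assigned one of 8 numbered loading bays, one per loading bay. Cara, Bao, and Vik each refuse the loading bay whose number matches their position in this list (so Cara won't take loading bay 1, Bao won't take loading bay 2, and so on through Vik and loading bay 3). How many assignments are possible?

Let Aᵢ (for i ∈ {1, 2, 3}) be the placements that put person i in their forbidden loading bay. Any j of these fix j positions, leaving (8−j)! ways to fill the rest, and there are C(3,j) ways to pick which j.
By inclusion–exclusion, the number of valid placements is Σ_{j=0}^{3} (−1)^j C(3,j)·(8−j)!.
Computing: 40320 − 15120 + 2160 − 120 = 27240.

27240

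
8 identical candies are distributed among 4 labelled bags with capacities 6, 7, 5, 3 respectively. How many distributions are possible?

Without the upper bounds there are C(11,3) = 165 ways to split 8 among 4 bags.
Subtract solutions that violate a single cap (substitute x_i' = x_i − (cap_i+1)): x_1 ≥ 7 gives C(4,3) = 4; x_2 ≥ 8 gives C(3,3) = 1; x_3 ≥ 6 gives C(5,3) = 10; x_4 ≥ 4 gives C(7,3) = 35. Together 50.
No two caps can be exceeded simultaneously, so the pair terms are all 0.
By inclusion–exclusion the count is 165 − 50 + 0 = 115.

115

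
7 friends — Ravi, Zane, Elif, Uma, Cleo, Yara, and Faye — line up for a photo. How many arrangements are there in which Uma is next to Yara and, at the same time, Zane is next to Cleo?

Treat {Uma,Yara} as one block (2 orders) and {Zane,Cleo} as another (2 orders).
That leaves 5 units to arrange: 2 × 2 × 5! = 4 × 120 = 480.

480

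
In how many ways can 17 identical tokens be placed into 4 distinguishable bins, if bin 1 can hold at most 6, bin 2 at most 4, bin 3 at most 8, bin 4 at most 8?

173

Without the upper bounds there are C(20,3) = 1140 ways to split 17 among 4 bins.
Subtract solutions that violate a single cap (substitute x_i' = x_i − (cap_i+1)): x_1 ≥ 7 gives C(13,3) = 286; x_2 ≥ 5 gives C(15,3) = 455; x_3 ≥ 9 gives C(11,3) = 165; x_4 ≥ 9 gives C(11,3) = 165. Together 1071.
Add back pairs where two caps are both exceeded: 56 + 4 + 4 + 20 + 20 + 0 = 104.
By inclusion–exclusion the count is 1140 − 1071 + 104 = 173.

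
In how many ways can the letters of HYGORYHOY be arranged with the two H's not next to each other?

Total arrangements of HYGORYHOY: 9!/(3!·2!·2!) = 15120.
If the two H's are adjacent, glue them into one block, leaving 8 items to arrange: (8)!/(3!·2!) = 3360 ways.
Subtracting, 15120 − 3360 = 11760 arrangements keep the H's apart.

11760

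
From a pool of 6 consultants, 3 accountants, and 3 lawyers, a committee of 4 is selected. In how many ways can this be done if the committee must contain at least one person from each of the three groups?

With no constraint there are C(12,4) = 495 possible selections.
Selections missing a whole group: no consultants → C(6,4) = 15; no accountants → C(9,4) = 126; no lawyers → C(9,4) = 126.
Add back selections omitting two groups (i.e. drawn from a single group): C(6,4) + C(3,4) + C(3,4) = 15.
By inclusion–exclusion: 495 − 267 + 15 = 243.

243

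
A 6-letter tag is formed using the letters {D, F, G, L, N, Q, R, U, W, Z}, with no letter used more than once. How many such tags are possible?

With no repetition, fill the 6 letters in order: 10 choices, then 9, down to 5.
10 × 9 × 8 × 7 × 6 × 5 = 151200.

151200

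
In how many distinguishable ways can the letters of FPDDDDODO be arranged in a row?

1512

FPDDDDODO has 9 letters with D appearing 5 times and O appearing twice.
So there are 9! / (5!·2!) = 1512 distinguishable arrangements.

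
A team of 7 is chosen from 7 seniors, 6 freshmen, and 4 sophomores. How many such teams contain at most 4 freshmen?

Split by how many freshmen are chosen (0 through 4).
Sum: C(6,0)·C(11,7) + C(6,1)·C(11,6) + C(6,2)·C(11,5) + C(6,3)·C(11,4) + C(6,4)·C(11,3) = 330 + 2772 + 6930 + 6600 + 2475 = 19107.

19107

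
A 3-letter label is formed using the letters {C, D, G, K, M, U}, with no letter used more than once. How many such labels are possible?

120

Choose and order 3 of the 6 symbols: the first letter has 6 options, the next 5, then 4.
6 × 5 × 4 = 120.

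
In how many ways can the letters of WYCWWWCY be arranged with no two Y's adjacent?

There are 8!/(4!·2!·2!) = 420 arrangements of WYCWWWCY in total.
Arrangements with the Y's together: treat YY as one letter, giving (7)!/(4!·2!) = 105.
Subtracting, 420 − 105 = 315 arrangements keep the Y's apart.

315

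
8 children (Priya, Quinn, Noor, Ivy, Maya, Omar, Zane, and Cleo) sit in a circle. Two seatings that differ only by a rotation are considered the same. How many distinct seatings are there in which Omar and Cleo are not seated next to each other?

3600

Without the restriction there are (7)! = 5040 seatings.
Seatings with Omar beside Cleo: treat them as a block with 2 internal orders, giving 2 × (6)! = 1440.
Subtracting, 5040 − 1440 = 3600.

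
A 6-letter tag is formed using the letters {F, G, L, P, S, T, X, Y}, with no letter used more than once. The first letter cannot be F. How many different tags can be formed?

17640

The first letter has 8−1 = 7 choices (anything except F).
The remaining 5 letters are filled from the other 7 symbols without repetition: 7 × 6 × 5 × 4 × 3 = 2520.
Total: 7 × 2520 = 17640.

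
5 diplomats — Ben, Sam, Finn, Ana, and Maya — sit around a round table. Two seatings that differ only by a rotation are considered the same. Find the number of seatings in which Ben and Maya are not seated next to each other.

All circular seatings of 5 people number (4)! = 24.
Seatings with Ben beside Maya: treat them as a block with 2 internal orders, giving 2 × (3)! = 12.
Subtracting, 24 − 12 = 12.

12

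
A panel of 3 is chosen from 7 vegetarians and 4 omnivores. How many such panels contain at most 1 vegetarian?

46

Split by how many vegetarians are chosen (0 through 1).
Sum: C(7,0)·C(4,3) + C(7,1)·C(4,2) = 4 + 42 = 46.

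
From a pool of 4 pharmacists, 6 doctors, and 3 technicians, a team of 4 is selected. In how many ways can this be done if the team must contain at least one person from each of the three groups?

With no constraint there are C(13,4) = 715 possible selections.
Subtract selections that omit an entire group: no pharmacists → C(9,4) = 126; no doctors → C(7,4) = 35; no technicians → C(10,4) = 210.
Add back selections omitting two groups (i.e. drawn from a single group): C(4,4) + C(6,4) + C(3,4) = 16.
By inclusion–exclusion: 715 − 371 + 16 = 360.

360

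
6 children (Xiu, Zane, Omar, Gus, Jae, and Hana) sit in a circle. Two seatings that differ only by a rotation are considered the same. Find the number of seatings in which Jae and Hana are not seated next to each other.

72

All circular seatings of 6 people number (5)! = 120.
Seatings with Jae beside Hana: treat them as a block with 2 internal orders, giving 2 × (4)! = 48.
Subtracting, 120 − 48 = 72.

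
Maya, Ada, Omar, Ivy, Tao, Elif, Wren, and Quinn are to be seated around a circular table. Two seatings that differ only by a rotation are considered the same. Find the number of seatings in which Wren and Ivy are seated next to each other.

Glue Wren and Ivy into a block (2 internal orders). Seating 7 units around a circle gives (6)! arrangements.
So 2 × (6)! = 2 × 720 = 1440.

1440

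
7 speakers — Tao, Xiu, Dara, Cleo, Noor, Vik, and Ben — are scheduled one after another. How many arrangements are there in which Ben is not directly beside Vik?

3600

There are 7! = 5040 arrangements in all. If Ben and Vik are adjacent, merging them into one block gives 2·(6)! = 1440 arrangements.
So 5040 − 1440 = 3600 arrangements keep them apart.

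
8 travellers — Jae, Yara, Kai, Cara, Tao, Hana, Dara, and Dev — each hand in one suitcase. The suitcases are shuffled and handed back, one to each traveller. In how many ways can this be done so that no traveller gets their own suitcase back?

14833

Let Aᵢ be the assignments in which traveller i gets their own suitcase. We want the size of the complement of A₁∪…∪A_8.
By inclusion–exclusion this is Σ_{j=0}^{8} (−1)^j C(8,j)·(8−j)!.
Computing: 40320 − 40320 + 20160 − 6720 + 1680 − 336 + 56 − 8 + 1 = 14833.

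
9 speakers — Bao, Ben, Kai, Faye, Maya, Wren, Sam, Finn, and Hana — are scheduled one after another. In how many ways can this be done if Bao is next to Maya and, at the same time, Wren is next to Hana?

20160

Treat {Bao,Maya} as one block (2 orders) and {Wren,Hana} as another (2 orders).
That leaves 7 units to arrange: 2 × 2 × 7! = 4 × 5040 = 20160.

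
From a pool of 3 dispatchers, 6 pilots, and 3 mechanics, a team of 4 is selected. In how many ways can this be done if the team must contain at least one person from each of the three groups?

243

With no constraint there are C(12,4) = 495 possible selections.
Selections missing a whole group: no dispatchers → C(9,4) = 126; no pilots → C(6,4) = 15; no mechanics → C(9,4) = 126.
Add back selections omitting two groups (i.e. drawn from a single group): C(3,4) + C(6,4) + C(3,4) = 15.
By inclusion–exclusion: 495 − 267 + 15 = 243.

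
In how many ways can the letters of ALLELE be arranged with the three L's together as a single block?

Treat the 3 copies of L as a single block. The multiset to arrange is then {LLL, A, E, E}, 4 items in all.
That gives (4)!/(2!) = 12 arrangements.

12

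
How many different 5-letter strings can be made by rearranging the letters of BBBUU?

Letter multiplicities in BBBUU: B×3, U×2.
Dividing 5! = 120 by 3!·2! = 12 for the repeated letters gives 10.

10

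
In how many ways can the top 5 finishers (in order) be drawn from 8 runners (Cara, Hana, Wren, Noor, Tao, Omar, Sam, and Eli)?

6720

This is an ordered selection of 5 from 8: P(8,5).
That gives 8 × 7 × 6 × 5 × 4 = 6720.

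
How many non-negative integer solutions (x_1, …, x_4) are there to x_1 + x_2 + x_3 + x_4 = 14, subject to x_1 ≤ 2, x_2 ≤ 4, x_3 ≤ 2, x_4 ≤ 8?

10

By stars and bars, unrestricted non-negative solutions to x_1+…+x_4 = 14 number C(14+3,3) = 680.
Subtract solutions that violate a single cap (substitute x_i' = x_i − (cap_i+1)): x_1 ≥ 3 gives C(14,3) = 364; x_2 ≥ 5 gives C(12,3) = 220; x_3 ≥ 3 gives C(14,3) = 364; x_4 ≥ 9 gives C(8,3) = 56. Together 1004.
Add back pairs where two caps are both exceeded: 84 + 165 + 10 + 84 + 1 + 10 = 354.
Subtract triples: 20 + 0 + 0 + 0 = 20.
By inclusion–exclusion the count is 680 − 1004 + 354 − 20 = 10.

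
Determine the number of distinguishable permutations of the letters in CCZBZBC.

Letter multiplicities in CCZBZBC: B×2, C×3, Z×2.
Dividing 7! = 5040 by 3!·2!·2! = 24 for the repeated letters gives 210.

210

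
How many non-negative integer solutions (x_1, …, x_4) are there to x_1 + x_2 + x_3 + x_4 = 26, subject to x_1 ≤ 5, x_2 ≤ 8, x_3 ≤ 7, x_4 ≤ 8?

10

Without the upper bounds there are C(29,3) = 3654 ways to split 26 among 4 variables.
Subtract solutions that violate a single cap (substitute x_i' = x_i − (cap_i+1)): x_1 ≥ 6 gives C(23,3) = 1771; x_2 ≥ 9 gives C(20,3) = 1140; x_3 ≥ 8 gives C(21,3) = 1330; x_4 ≥ 9 gives C(20,3) = 1140. Together 5381.
Add back pairs where two caps are both exceeded: 364 + 455 + 364 + 220 + 165 + 220 = 1788.
Subtract triples: 20 + 10 + 20 + 1 = 51.
By inclusion–exclusion the count is 3654 − 5381 + 1788 − 51 = 10.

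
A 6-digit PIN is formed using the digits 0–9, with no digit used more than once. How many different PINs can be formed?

Choose and order 6 of the 10 symbols: the first digit has 10 options, the next 9, and so on down to 5.
10 × 9 × 8 × 7 × 6 × 5 = 151200.

151200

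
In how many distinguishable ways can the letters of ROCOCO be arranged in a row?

The 6 letters of ROCOCO have repeats: C appearing twice and O appearing 3 times.
The number of distinct arrangements is 6!/(3!·2!) = 720/12 = 60.

60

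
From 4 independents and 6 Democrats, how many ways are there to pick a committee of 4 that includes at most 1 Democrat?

Split by how many Democrats are chosen (0 through 1).
Sum: C(6,0)·C(4,4) + C(6,1)·C(4,3) = 1 + 24 = 25.

25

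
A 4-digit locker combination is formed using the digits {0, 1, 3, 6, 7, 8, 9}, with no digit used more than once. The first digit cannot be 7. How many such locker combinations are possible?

720

The first digit has 7−1 = 6 choices (anything except 7).
The remaining 3 digits are filled from the other 6 symbols without repetition: 6 × 5 × 4 = 120.
Total: 6 × 120 = 720.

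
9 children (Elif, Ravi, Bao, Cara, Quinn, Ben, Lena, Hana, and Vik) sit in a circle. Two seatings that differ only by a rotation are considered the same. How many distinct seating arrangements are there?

Fix one person's seat to break rotational symmetry; the remaining 8 people can be arranged in (8)! = 40320 ways.

40320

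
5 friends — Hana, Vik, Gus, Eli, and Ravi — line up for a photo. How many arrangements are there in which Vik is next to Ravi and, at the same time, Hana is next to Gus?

24

Treat {Vik,Ravi} as one block (2 orders) and {Hana,Gus} as another (2 orders).
That leaves 3 units to arrange: 2 × 2 × 3! = 4 × 6 = 24.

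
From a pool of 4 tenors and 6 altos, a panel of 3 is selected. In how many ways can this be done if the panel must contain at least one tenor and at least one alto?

Unrestricted: C(10,3) = 120 ways to pick any 3 of the 10.
Subtract selections that omit an entire group: no tenors → C(6,3) = 20; no altos → C(4,3) = 4.
Both groups omitted at once is impossible, so 120 − 24 = 96.

96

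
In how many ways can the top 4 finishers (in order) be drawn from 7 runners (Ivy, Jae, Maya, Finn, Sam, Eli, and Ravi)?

This is an ordered selection of 4 from 7: P(7,4).
That gives 7 × 6 × 5 × 4 = 840.

840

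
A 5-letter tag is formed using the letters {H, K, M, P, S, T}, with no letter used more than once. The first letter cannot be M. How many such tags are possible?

600

The first letter has 6−1 = 5 choices (anything except M).
The remaining 4 letters are filled from the other 5 symbols without repetition: 5 × 4 × 3 × 2 = 120.
Total: 5 × 120 = 600.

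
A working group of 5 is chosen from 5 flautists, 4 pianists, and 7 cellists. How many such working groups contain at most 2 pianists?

Split by how many pianists are chosen (0 through 2).
Sum: C(4,0)·C(12,5) + C(4,1)·C(12,4) + C(4,2)·C(12,3) = 792 + 1980 + 1320 = 4092.

4092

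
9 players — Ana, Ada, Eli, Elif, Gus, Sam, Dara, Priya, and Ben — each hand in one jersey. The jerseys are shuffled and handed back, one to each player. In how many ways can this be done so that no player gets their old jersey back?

This is the derangement count D_9: permutations of 9 items with no fixed point.
By inclusion–exclusion this is Σ_{j=0}^{9} (−1)^j C(9,j)·(9−j)!.
Computing: 362880 − 362880 + 181440 − 60480 + 15120 − 3024 + 504 − 72 + 9 − 1 = 133496.

133496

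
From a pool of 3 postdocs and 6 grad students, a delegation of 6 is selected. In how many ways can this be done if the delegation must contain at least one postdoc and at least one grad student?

83

Total 6-person selections from all 9: C(9,6) = 84.
Selections missing a whole group: no postdocs → C(6,6) = 1; no grad students → C(3,6) = 0.
Both groups omitted at once is impossible, so 84 − 1 = 83.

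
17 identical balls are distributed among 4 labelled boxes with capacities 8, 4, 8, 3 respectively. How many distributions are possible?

By stars and bars, unrestricted non-negative solutions to x_1+…+x_4 = 17 number C(17+3,3) = 1140.
Subtract solutions that violate a single cap (substitute x_i' = x_i − (cap_i+1)): x_1 ≥ 9 gives C(11,3) = 165; x_2 ≥ 5 gives C(15,3) = 455; x_3 ≥ 9 gives C(11,3) = 165; x_4 ≥ 4 gives C(16,3) = 560. Together 1345.
Add back pairs where two caps are both exceeded: 20 + 0 + 35 + 20 + 165 + 35 = 275.
By inclusion–exclusion the count is 1140 − 1345 + 275 = 70.

70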